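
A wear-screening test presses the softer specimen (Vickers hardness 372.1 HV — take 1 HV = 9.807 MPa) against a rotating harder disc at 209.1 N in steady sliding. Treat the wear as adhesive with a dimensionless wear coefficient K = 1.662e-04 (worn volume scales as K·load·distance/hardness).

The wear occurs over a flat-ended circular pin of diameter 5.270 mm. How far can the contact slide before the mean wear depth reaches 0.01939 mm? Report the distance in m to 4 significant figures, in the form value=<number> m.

value=44.41 m

All working math runs at exact precision, and intermediate values are shown rounded — a single final rounding: four significant figures.
Hardness H = 372.1 HV × 9.807 MPa/HV = 3649 MPa = 3.649e+09 Pa.
Pin diameter d = 5.270 mm = 0.005270 m. Contact area A = π·d²/4 = π·(0.005270 m)²/4 = 2.181e-05 m².
Depth limit h_lim = 0.01939 mm = 1.939e-05 m.
Working in SI base units: W = 209.1 N, H = 3.649e+09 Pa, K = 1.662e-04.
Permissible volume V_lim = h_lim·A = 1.939e-05 · 2.181e-05 = 4.229e-10 m³.
So the life L = V_lim·H/(K·W) = 4.229e-10 · 3.649e+09 / (1.662e-04 · 209.1) = 44.41 m.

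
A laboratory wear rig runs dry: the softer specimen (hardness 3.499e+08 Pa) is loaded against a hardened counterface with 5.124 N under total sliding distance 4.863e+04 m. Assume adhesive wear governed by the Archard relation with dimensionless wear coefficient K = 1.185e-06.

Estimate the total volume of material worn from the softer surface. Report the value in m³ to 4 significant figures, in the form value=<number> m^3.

value=8.439e-10 m^3

The algebra maintains exact precision; quoted intermediates are rounded — one last rounding: 4 significant figures.
In SI base units: W = 5.124 N, H = 3.499e+08 Pa, K = 1.185e-06.
Volume removed: V = K·W·L/H = 1.185e-06 · 5.124 · 4.863e+04 / 3.499e+08 = 8.439e-10 m³.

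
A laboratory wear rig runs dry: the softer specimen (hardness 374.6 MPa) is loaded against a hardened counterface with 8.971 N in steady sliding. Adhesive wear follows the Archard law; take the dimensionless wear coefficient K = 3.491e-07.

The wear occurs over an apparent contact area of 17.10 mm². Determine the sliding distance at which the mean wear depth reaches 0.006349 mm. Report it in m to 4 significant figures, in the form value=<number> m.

Intermediates are printed rounded; all working math holds full float precision. Rounded once at the end to four significant digits.
Convert: Hardness H = 374.6 MPa = 3.746e+08 Pa.
Convert: Contact area A = 17.10 mm² = 1.710e-05 m².
Convert: Depth limit h_lim = 0.006349 mm = 6.349e-06 m.
As SI base values: W = 8.971 N, H = 3.746e+08 Pa, K = 3.491e-07.
Wearable volume V_lim = h_lim·A = 6.349e-06 · 1.710e-05 = 1.086e-10 m³.
Inverting, life L = V_lim·H/(K·W) = 1.086e-10 · 3.746e+08 / (3.491e-07 · 8.971) = 1.299e+04 m.

value=1.299e+04 m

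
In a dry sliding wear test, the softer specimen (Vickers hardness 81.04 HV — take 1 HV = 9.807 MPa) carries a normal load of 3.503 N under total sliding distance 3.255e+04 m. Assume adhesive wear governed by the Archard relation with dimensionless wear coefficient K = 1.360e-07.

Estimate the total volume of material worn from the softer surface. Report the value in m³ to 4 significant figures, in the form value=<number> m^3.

value=1.951e-11 m^3

All arithmetic runs at full float precision, and intermediates are printed rounded — one last rounding, at 4 significant digits.
Convert: Hardness H = 81.04 HV × 9.807 MPa/HV = 794.8 MPa = 7.948e+08 Pa.
Working in SI base units: W = 3.503 N, H = 7.948e+08 Pa, K = 1.360e-07.
The Archard volume V = K·W·L/H = 1.360e-07 · 3.503 · 3.255e+04 / 7.948e+08 = 1.951e-11 m³.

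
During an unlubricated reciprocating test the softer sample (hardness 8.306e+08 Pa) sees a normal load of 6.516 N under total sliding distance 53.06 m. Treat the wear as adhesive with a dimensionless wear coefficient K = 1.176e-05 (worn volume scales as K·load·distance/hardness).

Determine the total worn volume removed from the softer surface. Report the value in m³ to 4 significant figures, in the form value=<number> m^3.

value=4.895e-12 m^3

All working math holds full float precision, and intermediates appear rounded — a lone final rounding: four significant figures.
In SI base units, W = 6.516 N, H = 8.306e+08 Pa, K = 1.176e-05.
Archard relation: V = K·W·L/H = 1.176e-05 · 6.516 · 53.06 / 8.306e+08 = 4.895e-12 m³.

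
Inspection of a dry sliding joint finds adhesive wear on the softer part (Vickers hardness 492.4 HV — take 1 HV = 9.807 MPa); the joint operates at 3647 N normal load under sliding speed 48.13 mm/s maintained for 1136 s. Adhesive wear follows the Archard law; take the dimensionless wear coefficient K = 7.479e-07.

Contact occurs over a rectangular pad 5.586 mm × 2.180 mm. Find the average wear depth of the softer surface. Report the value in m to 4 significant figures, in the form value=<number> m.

Displayed values are rounded; each operation keeps full precision; rounded just once: four significant figures.
Convert: Sliding speed v = 48.13 mm/s = 0.04813 m/s. Distance L = v·t = 0.04813 m/s × 1136 s = 54.68 m.
Convert: Hardness H = 492.4 HV × 9.807 MPa/HV = 4829 MPa = 4.829e+09 Pa.
Convert: Pad sides 5.586 mm × 2.180 mm = 0.005586 m × 0.002180 m. Contact area A = 0.005586 m × 0.002180 m = 1.218e-05 m².
In SI base units, W = 3647 N, H = 4.829e+09 Pa, K = 7.479e-07.
Worn volume V = K·W·L/H = 7.479e-07 · 3647 · 54.68 / 4.829e+09 = 3.088e-11 m³.
Mean wear depth h = V/A = 3.088e-11 / 1.218e-05 = 2.536e-06 m.

value=2.536e-06 m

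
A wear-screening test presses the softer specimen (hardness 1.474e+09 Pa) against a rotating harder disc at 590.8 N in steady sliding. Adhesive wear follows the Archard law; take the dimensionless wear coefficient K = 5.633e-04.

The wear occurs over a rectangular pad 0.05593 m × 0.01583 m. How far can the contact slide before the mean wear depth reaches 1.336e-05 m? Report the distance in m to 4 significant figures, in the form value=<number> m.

value=52.39 m

Intermediate values are printed rounded; all working math keeps full precision — a single final rounding: 4 significant digits.
Contact area A = 0.05593 m × 0.01583 m = 8.854e-04 m².
Restated in SI base units: W = 590.8 N, H = 1.474e+09 Pa, K = 5.633e-04.
Wearable volume V_lim = h_lim·A = 1.336e-05 · 8.854e-04 = 1.183e-08 m³.
Sliding life L = V_lim·H/(K·W) = 1.183e-08 · 1.474e+09 / (5.633e-04 · 590.8) = 52.39 m.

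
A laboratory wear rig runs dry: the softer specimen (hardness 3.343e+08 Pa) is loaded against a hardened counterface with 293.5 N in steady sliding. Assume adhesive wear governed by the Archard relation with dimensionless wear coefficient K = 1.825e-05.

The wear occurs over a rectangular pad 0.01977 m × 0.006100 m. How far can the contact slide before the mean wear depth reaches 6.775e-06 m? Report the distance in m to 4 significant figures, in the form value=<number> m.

value=50.99 m

Intermediate values are displayed rounded. Every step maintains full precision, and rounded just once, at 4 significant figures.
Contact area A = 0.01977 m × 0.006100 m = 1.206e-04 m².
In SI base units: W = 293.5 N, H = 3.343e+08 Pa, K = 1.825e-05.
Allowed volume V_lim = h_lim·A = 6.775e-06 · 1.206e-04 = 8.170e-10 m³.
Life L = V_lim·H/(K·W) = 8.170e-10 · 3.343e+08 / (1.825e-05 · 293.5) = 50.99 m.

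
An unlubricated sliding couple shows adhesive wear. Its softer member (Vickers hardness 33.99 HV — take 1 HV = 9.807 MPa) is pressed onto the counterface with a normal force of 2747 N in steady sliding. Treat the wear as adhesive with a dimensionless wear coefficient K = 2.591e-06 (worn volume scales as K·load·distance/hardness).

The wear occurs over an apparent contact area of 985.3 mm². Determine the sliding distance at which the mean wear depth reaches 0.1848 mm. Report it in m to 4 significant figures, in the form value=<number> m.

value=8528 m

All working math carries exact precision; intermediates appear rounded; a single final rounding: four significant figures.
Convert: Hardness H = 33.99 HV × 9.807 MPa/HV = 333.3 MPa = 3.333e+08 Pa.
Convert: Contact area A = 985.3 mm² = 9.853e-04 m².
Convert: Depth limit h_lim = 0.1848 mm = 1.848e-04 m.
In SI base units, W = 2747 N, H = 3.333e+08 Pa, K = 2.591e-06.
At the depth limit, V_lim = h_lim·A = 1.848e-04 · 9.853e-04 = 1.821e-07 m³.
Thus life L = V_lim·H/(K·W) = 1.821e-07 · 3.333e+08 / (2.591e-06 · 2747) = 8528 m.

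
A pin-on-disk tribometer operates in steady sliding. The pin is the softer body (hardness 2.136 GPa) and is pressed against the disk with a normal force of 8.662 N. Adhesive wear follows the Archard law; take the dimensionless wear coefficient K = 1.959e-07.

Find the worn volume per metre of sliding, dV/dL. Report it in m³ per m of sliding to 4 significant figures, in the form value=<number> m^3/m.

Every step carries exact precision; displayed values are rounded. Rounded just once to 4 significant digits.
Hardness H = 2.136 GPa = 2.136e+09 Pa.
In SI base units: W = 8.662 N, H = 2.136e+09 Pa, K = 1.959e-07.
Rate of wear dV/dL = K·W/H, per unit distance: 1.959e-07 · 8.662 / 2.136e+09 = 7.944e-16 m³/m.

value=7.944e-16 m^3/m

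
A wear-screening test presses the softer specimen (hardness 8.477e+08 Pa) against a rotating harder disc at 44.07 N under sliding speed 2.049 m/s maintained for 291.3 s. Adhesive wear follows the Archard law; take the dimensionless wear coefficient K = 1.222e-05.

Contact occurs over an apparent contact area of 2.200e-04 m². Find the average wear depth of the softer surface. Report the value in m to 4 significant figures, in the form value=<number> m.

value=1.724e-06 m

The algebra holds full precision. Shown intermediates are rounded — a lone final rounding, at four significant figures.
Sliding distance L = v·t = 2.049 m/s × 291.3 s = 596.9 m.
In SI base units: W = 44.07 N, H = 8.477e+08 Pa, K = 1.222e-05.
Apply Archard: V = K·W·L/H = 1.222e-05 · 44.07 · 596.9 / 8.477e+08 = 3.792e-10 m³.
Mean wear depth h = V/A = 3.792e-10 / 2.200e-04 = 1.724e-06 m.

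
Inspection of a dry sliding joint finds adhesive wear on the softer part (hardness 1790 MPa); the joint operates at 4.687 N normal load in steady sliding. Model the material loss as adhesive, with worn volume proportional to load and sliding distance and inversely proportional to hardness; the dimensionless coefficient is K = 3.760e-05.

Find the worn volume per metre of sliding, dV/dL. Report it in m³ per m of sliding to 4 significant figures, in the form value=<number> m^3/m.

value=9.845e-14 m^3/m

The intermediates are shown rounded — the algebra runs at full float precision; rounded once at the end, at 4 significant figures.
Convert: Hardness H = 1790 MPa = 1.790e+09 Pa.
Expressed in SI base units: W = 4.687 N, H = 1.790e+09 Pa, K = 3.760e-05.
Sliding wear rate dV/dL = K·W/H, per unit distance: 3.760e-05 · 4.687 / 1.790e+09 = 9.845e-14 m³/m.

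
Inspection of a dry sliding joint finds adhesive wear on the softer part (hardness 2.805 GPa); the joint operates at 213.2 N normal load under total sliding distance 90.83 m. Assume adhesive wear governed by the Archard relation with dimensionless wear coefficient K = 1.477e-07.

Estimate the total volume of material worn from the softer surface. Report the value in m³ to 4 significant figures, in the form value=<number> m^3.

value=1.020e-12 m^3

All arithmetic carries exact precision, and shown intermediates are rounded — rounded just once: 4 significant digits.
Hardness H = 2.805 GPa = 2.805e+09 Pa.
As SI base values: W = 213.2 N, H = 2.805e+09 Pa, K = 1.477e-07.
The Archard volume V = K·W·L/H = 1.477e-07 · 213.2 · 90.83 / 2.805e+09 = 1.020e-12 m³.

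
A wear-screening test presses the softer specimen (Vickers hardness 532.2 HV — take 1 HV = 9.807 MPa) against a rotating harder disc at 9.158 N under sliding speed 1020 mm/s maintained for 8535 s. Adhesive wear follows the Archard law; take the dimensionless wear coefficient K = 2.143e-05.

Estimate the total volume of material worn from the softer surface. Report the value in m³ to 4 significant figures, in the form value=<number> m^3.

All arithmetic keeps exact precision — displayed values are rounded; rounded once at the end: four significant digits.
Convert: Sliding speed v = 1020 mm/s = 1.020 m/s. Distance L = v·t = 1.020 m/s × 8535 s = 8706 m.
Convert: Hardness H = 532.2 HV × 9.807 MPa/HV = 5219 MPa = 5.219e+09 Pa.
SI base units throughout: W = 9.158 N, H = 5.219e+09 Pa, K = 2.143e-05.
Worn volume V = K·W·L/H = 2.143e-05 · 9.158 · 8706 / 5.219e+09 = 3.274e-10 m³.

value=3.274e-10 m^3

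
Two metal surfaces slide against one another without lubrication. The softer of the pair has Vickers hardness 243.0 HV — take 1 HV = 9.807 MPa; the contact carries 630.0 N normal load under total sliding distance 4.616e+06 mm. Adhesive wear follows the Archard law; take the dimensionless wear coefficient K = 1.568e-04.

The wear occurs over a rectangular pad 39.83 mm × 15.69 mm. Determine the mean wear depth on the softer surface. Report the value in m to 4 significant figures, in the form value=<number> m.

Intermediate values are shown rounded — every step runs at full precision — a single final rounding: 4 significant digits.
Convert: Sliding distance L = 4.616e+06 mm = 4616 m.
Convert: Hardness H = 243.0 HV × 9.807 MPa/HV = 2383 MPa = 2.383e+09 Pa.
Convert: Pad sides 39.83 mm × 15.69 mm = 0.03983 m × 0.01569 m. Contact area A = 0.03983 m × 0.01569 m = 6.249e-04 m².
Working in SI base units: W = 630.0 N, H = 2.383e+09 Pa, K = 1.568e-04.
Volume removed: V = K·W·L/H = 1.568e-04 · 630.0 · 4616 / 2.383e+09 = 1.913e-07 m³.
Wear depth h = V/A = 1.913e-07 / 6.249e-04 = 3.062e-04 m.

value=3.062e-04 m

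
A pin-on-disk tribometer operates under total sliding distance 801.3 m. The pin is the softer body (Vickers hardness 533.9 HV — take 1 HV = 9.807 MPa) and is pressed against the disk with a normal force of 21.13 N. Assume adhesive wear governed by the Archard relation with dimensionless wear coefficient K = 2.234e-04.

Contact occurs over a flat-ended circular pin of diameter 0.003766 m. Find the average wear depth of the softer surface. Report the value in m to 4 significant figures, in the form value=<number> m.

value=6.485e-05 m

Every step runs at full float precision. The intermediates are shown rounded; one final rounding to four significant digits.
Hardness H = 533.9 HV × 9.807 MPa/HV = 5236 MPa = 5.236e+09 Pa.
Contact area A = π·d²/4 = π·(0.003766 m)²/4 = 1.114e-05 m².
Restated in SI base units: W = 21.13 N, H = 5.236e+09 Pa, K = 2.234e-04.
The Archard volume V = K·W·L/H = 2.234e-04 · 21.13 · 801.3 / 5.236e+09 = 7.224e-10 m³.
Mean depth h = V/A = 7.224e-10 / 1.114e-05 = 6.485e-05 m.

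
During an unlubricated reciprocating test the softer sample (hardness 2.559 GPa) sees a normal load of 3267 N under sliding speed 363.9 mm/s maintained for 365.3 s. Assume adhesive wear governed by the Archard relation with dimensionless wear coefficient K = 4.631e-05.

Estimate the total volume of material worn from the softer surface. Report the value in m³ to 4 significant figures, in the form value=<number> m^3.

All arithmetic maintains full float precision. Intermediate values are printed rounded; a lone final rounding: four significant digits.
Convert: Sliding speed v = 363.9 mm/s = 0.3639 m/s. Path length L = v·t = 0.3639 m/s × 365.3 s = 132.9 m.
Convert: Hardness H = 2.559 GPa = 2.559e+09 Pa.
SI base units throughout: W = 3267 N, H = 2.559e+09 Pa, K = 4.631e-05.
Archard relation: V = K·W·L/H = 4.631e-05 · 3267 · 132.9 / 2.559e+09 = 7.859e-09 m³.

value=7.859e-09 m^3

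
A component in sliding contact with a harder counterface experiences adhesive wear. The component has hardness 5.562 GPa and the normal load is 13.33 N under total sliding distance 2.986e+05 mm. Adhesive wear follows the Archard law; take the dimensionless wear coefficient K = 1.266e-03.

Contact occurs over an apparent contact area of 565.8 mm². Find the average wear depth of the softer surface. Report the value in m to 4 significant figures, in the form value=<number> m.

value=1.601e-06 m

The computation carries full precision. Intermediates are displayed rounded, and a lone final rounding to four significant digits.
Convert: Total distance L = 2.986e+05 mm = 298.6 m.
Convert: Hardness H = 5.562 GPa = 5.562e+09 Pa.
Convert: Contact area A = 565.8 mm² = 5.658e-04 m².
Collected in SI base units: W = 13.33 N, H = 5.562e+09 Pa, K = 1.266e-03.
Volume removed: V = K·W·L/H = 1.266e-03 · 13.33 · 298.6 / 5.562e+09 = 9.060e-10 m³.
Mean wear depth h = V/A = 9.060e-10 / 5.658e-04 = 1.601e-06 m.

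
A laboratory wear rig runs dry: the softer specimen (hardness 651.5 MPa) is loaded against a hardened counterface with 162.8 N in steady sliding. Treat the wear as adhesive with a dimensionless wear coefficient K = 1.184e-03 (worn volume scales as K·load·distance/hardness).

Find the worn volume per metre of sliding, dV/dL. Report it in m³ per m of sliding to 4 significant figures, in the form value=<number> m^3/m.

The algebra runs at full precision — printed values are rounded, and one final rounding: 4 significant figures.
Hardness H = 651.5 MPa = 6.515e+08 Pa.
Collected in SI base units: W = 162.8 N, H = 6.515e+08 Pa, K = 1.184e-03.
Rate of wear dV/dL = K·W/H, so: 1.184e-03 · 162.8 / 6.515e+08 = 2.959e-10 m³/m.

value=2.959e-10 m^3/m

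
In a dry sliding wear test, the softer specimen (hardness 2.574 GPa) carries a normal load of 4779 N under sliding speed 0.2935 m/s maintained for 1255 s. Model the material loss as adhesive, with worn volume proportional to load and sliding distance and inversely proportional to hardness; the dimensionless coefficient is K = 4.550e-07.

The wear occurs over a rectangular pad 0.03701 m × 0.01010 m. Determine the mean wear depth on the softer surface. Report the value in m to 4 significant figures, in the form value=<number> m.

Intermediate values are displayed rounded — the computation carries exact precision — rounded just once: four significant digits.
Convert: Total distance L = v·t = 0.2935 m/s × 1255 s = 368.3 m.
Convert: Hardness H = 2.574 GPa = 2.574e+09 Pa.
Convert: Contact area A = 0.03701 m × 0.01010 m = 3.738e-04 m².
Collected in SI base units: W = 4779 N, H = 2.574e+09 Pa, K = 4.550e-07.
By Archard's law, V = K·W·L/H = 4.550e-07 · 4779 · 368.3 / 2.574e+09 = 3.112e-10 m³.
Mean wear depth h = V/A = 3.112e-10 / 3.738e-04 = 8.324e-07 m.

value=8.324e-07 m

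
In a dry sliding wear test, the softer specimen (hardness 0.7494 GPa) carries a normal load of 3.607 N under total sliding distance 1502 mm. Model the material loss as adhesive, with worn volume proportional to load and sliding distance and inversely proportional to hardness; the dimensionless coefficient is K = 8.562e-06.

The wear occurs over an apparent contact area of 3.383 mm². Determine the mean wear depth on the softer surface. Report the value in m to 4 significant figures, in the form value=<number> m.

value=1.830e-08 m

The intermediates are printed rounded; all working math maintains full float precision; a lone final rounding, at four significant figures.
Distance L = 1502 mm = 1.502 m.
Hardness H = 0.7494 GPa = 7.494e+08 Pa.
Contact area A = 3.383 mm² = 3.383e-06 m².
In SI base units, W = 3.607 N, H = 7.494e+08 Pa, K = 8.562e-06.
Archard relation: V = K·W·L/H = 8.562e-06 · 3.607 · 1.502 / 7.494e+08 = 6.190e-14 m³.
Wear depth h = V/A = 6.190e-14 / 3.383e-06 = 1.830e-08 m.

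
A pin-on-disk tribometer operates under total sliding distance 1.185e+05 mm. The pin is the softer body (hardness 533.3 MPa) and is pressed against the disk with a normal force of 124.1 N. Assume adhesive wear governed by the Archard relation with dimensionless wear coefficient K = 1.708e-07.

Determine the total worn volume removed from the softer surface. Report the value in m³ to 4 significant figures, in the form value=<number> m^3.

Shown intermediates are rounded — all arithmetic keeps exact precision; a single final rounding to four significant figures.
Sliding distance L = 1.185e+05 mm = 118.5 m.
Hardness H = 533.3 MPa = 5.333e+08 Pa.
SI base units throughout: W = 124.1 N, H = 5.333e+08 Pa, K = 1.708e-07.
The Archard volume V = K·W·L/H = 1.708e-07 · 124.1 · 118.5 / 5.333e+08 = 4.710e-12 m³.

value=4.710e-12 m^3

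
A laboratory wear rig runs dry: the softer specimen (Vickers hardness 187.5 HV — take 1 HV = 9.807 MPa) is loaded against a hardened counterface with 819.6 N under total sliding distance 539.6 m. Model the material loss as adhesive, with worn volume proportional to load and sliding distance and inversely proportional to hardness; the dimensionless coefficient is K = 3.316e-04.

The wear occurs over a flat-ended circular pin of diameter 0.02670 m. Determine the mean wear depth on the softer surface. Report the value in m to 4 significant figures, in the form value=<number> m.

value=1.424e-04 m

Quoted intermediates are rounded, and the computation holds exact precision. Rounded once at the end to 4 significant digits.
Hardness H = 187.5 HV × 9.807 MPa/HV = 1839 MPa = 1.839e+09 Pa.
Contact area A = π·d²/4 = π·(0.02670 m)²/4 = 5.599e-04 m².
Collected in SI base units: W = 819.6 N, H = 1.839e+09 Pa, K = 3.316e-04.
Wear volume V = K·W·L/H = 3.316e-04 · 819.6 · 539.6 / 1.839e+09 = 7.975e-08 m³.
Mean depth h = V/A = 7.975e-08 / 5.599e-04 = 1.424e-04 m.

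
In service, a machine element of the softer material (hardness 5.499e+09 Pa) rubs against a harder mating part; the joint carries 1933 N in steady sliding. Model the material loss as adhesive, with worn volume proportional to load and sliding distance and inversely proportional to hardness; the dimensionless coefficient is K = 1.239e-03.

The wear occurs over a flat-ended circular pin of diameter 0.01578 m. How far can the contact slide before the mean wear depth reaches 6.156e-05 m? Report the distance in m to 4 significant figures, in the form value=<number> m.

Intermediate values are printed rounded — every step carries full float precision — one last rounding to 4 significant figures.
Contact area A = π·d²/4 = π·(0.01578 m)²/4 = 1.956e-04 m².
Working in SI base units: W = 1933 N, H = 5.499e+09 Pa, K = 1.239e-03.
Limit volume V_lim = h_lim·A = 6.156e-05 · 1.956e-04 = 1.204e-08 m³.
Inverting, life L = V_lim·H/(K·W) = 1.204e-08 · 5.499e+09 / (1.239e-03 · 1933) = 27.64 m.

value=27.64 m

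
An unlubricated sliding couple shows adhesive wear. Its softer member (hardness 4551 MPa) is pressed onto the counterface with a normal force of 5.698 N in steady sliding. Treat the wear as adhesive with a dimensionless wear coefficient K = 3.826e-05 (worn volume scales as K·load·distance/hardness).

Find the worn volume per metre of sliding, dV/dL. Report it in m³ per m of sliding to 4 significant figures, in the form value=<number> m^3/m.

Every step runs at exact precision. The intermediates are displayed rounded, and a single final rounding to four significant digits.
Convert: Hardness H = 4551 MPa = 4.551e+09 Pa.
Collected in SI base units: W = 5.698 N, H = 4.551e+09 Pa, K = 3.826e-05.
Rate of wear dV/dL = K·W/H (no L dependence): 3.826e-05 · 5.698 / 4.551e+09 = 4.790e-14 m³/m.

value=4.790e-14 m^3/m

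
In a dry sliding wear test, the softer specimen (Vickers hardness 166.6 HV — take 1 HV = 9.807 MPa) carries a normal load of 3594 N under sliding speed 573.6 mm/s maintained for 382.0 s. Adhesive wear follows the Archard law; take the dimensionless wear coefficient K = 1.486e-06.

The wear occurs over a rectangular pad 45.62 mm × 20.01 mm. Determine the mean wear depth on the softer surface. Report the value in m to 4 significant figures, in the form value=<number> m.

The algebra maintains exact precision; intermediate values are displayed rounded — rounded once at the end, at 4 significant digits.
Convert: Sliding speed v = 573.6 mm/s = 0.5736 m/s. Distance covered L = v·t = 0.5736 m/s × 382.0 s = 219.1 m.
Convert: Hardness H = 166.6 HV × 9.807 MPa/HV = 1634 MPa = 1.634e+09 Pa.
Convert: Pad sides 45.62 mm × 20.01 mm = 0.04562 m × 0.02001 m. Contact area A = 0.04562 m × 0.02001 m = 9.129e-04 m².
Collected in SI base units: W = 3594 N, H = 1.634e+09 Pa, K = 1.486e-06.
Worn volume V = K·W·L/H = 1.486e-06 · 3594 · 219.1 / 1.634e+09 = 7.162e-10 m³.
Average depth h = V/A = 7.162e-10 / 9.129e-04 = 7.846e-07 m.

value=7.846e-07 m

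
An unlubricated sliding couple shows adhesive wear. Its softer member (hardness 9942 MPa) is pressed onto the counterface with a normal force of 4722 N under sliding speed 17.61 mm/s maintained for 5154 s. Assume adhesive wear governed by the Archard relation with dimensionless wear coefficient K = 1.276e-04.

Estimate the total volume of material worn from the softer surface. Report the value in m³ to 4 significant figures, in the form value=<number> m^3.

Intermediate values are shown rounded. Every step carries exact precision, and one final rounding, at 4 significant digits.
Sliding speed v = 17.61 mm/s = 0.01761 m/s. The distance L = v·t = 0.01761 m/s × 5154 s = 90.76 m.
Hardness H = 9942 MPa = 9.942e+09 Pa.
Collected in SI base units: W = 4722 N, H = 9.942e+09 Pa, K = 1.276e-04.
Wear volume V = K·W·L/H = 1.276e-04 · 4722 · 90.76 / 9.942e+09 = 5.501e-09 m³.

value=5.501e-09 m^3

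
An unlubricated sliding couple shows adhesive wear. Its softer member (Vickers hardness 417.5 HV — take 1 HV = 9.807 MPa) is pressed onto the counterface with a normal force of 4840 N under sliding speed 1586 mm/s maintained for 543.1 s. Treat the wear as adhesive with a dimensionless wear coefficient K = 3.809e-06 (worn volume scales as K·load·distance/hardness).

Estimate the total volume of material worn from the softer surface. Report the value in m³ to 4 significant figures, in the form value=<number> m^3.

value=3.878e-09 m^3

Intermediate values are displayed rounded — each operation carries full precision. Rounded once at the end to 4 significant digits.
Convert: Sliding speed v = 1586 mm/s = 1.586 m/s. Sliding distance L = v·t = 1.586 m/s × 543.1 s = 861.4 m.
Convert: Hardness H = 417.5 HV × 9.807 MPa/HV = 4094 MPa = 4.094e+09 Pa.
Working in SI base units: W = 4840 N, H = 4.094e+09 Pa, K = 3.809e-06.
Worn volume V = K·W·L/H = 3.809e-06 · 4840 · 861.4 / 4.094e+09 = 3.878e-09 m³.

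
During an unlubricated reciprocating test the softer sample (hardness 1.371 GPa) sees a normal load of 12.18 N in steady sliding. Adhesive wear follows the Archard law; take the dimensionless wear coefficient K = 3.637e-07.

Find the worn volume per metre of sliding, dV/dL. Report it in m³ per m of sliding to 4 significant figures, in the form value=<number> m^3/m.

value=3.231e-15 m^3/m

Intermediate values are printed rounded. Every step keeps full precision, and one final rounding, at four significant digits.
Convert: Hardness H = 1.371 GPa = 1.371e+09 Pa.
In SI base units, W = 12.18 N, H = 1.371e+09 Pa, K = 3.637e-07.
Volumetric rate dV/dL = K·W/H — distance-free: 3.637e-07 · 12.18 / 1.371e+09 = 3.231e-15 m³/m.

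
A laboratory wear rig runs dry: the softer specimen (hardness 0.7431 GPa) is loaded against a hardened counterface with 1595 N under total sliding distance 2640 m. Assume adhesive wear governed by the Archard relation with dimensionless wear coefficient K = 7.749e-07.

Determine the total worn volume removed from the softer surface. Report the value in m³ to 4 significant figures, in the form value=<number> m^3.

value=4.391e-09 m^3

The intermediates are displayed rounded; each operation keeps full float precision; rounded just once: four significant figures.
Hardness H = 0.7431 GPa = 7.431e+08 Pa.
As SI base values: W = 1595 N, H = 7.431e+08 Pa, K = 7.749e-07.
Wear volume V = K·W·L/H = 7.749e-07 · 1595 · 2640 / 7.431e+08 = 4.391e-09 m³.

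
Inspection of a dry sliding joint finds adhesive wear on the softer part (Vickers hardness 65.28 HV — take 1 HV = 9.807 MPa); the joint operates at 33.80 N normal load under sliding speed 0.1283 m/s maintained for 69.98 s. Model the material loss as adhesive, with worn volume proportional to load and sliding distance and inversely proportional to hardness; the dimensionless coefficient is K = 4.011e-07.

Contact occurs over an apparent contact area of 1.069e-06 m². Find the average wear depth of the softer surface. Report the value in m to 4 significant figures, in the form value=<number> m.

value=1.779e-07 m

The computation maintains full precision; intermediate values are shown rounded; one final rounding: 4 significant digits.
Convert: Sliding distance L = v·t = 0.1283 m/s × 69.98 s = 8.978 m.
Convert: Hardness H = 65.28 HV × 9.807 MPa/HV = 640.2 MPa = 6.402e+08 Pa.
SI base units throughout: W = 33.80 N, H = 6.402e+08 Pa, K = 4.011e-07.
Archard volume V = K·W·L/H = 4.011e-07 · 33.80 · 8.978 / 6.402e+08 = 1.901e-13 m³.
Depth of wear h = V/A = 1.901e-13 / 1.069e-06 = 1.779e-07 m.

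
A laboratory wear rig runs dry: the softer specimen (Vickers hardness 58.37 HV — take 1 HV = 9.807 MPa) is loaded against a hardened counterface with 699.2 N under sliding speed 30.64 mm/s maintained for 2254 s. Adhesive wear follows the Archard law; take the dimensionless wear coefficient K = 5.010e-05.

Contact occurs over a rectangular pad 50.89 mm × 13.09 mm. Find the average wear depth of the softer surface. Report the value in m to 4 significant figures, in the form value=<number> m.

Intermediate values are printed rounded — each operation carries full float precision; rounded just once, at four significant digits.
Sliding speed v = 30.64 mm/s = 0.03064 m/s. Path length L = v·t = 0.03064 m/s × 2254 s = 69.06 m.
Hardness H = 58.37 HV × 9.807 MPa/HV = 572.4 MPa = 5.724e+08 Pa.
Pad sides 50.89 mm × 13.09 mm = 0.05089 m × 0.01309 m. Contact area A = 0.05089 m × 0.01309 m = 6.662e-04 m².
As SI base values: W = 699.2 N, H = 5.724e+08 Pa, K = 5.010e-05.
Archard relation: V = K·W·L/H = 5.010e-05 · 699.2 · 69.06 / 5.724e+08 = 4.226e-09 m³.
Mean wear depth h = V/A = 4.226e-09 / 6.662e-04 = 6.344e-06 m.

value=6.344e-06 m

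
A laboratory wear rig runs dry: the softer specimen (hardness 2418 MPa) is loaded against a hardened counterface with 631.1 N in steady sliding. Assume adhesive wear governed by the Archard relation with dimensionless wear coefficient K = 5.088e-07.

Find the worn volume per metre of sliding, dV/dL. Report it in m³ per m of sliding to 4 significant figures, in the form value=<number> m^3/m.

value=1.328e-13 m^3/m

Each operation maintains full float precision. The intermediates are shown rounded — rounded once at the end, at 4 significant figures.
Convert: Hardness H = 2418 MPa = 2.418e+09 Pa.
Expressed in SI base units: W = 631.1 N, H = 2.418e+09 Pa, K = 5.088e-07.
Sliding wear rate dV/dL = K·W/H — distance-free: 5.088e-07 · 631.1 / 2.418e+09 = 1.328e-13 m³/m.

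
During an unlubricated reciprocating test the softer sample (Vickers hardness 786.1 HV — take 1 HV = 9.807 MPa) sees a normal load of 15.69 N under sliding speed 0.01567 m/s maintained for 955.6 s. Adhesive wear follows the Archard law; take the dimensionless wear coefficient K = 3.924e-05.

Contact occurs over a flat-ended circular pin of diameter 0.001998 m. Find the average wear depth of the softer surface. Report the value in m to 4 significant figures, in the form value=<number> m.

value=3.814e-07 m

Every step maintains exact precision. The intermediates are displayed rounded; rounded just once, at four significant figures.
Convert: Distance L = v·t = 0.01567 m/s × 955.6 s = 14.97 m.
Convert: Hardness H = 786.1 HV × 9.807 MPa/HV = 7709 MPa = 7.709e+09 Pa.
Convert: Contact area A = π·d²/4 = π·(0.001998 m)²/4 = 3.135e-06 m².
Collected in SI base units: W = 15.69 N, H = 7.709e+09 Pa, K = 3.924e-05.
By Archard's law, V = K·W·L/H = 3.924e-05 · 15.69 · 14.97 / 7.709e+09 = 1.196e-12 m³.
Wear depth h = V/A = 1.196e-12 / 3.135e-06 = 3.814e-07 m.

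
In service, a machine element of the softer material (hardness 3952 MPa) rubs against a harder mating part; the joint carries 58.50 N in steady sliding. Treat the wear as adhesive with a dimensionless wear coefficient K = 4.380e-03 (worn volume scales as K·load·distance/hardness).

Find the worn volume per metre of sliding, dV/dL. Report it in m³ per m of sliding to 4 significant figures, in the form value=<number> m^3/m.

value=6.484e-11 m^3/m

Intermediates are displayed rounded; all working math maintains full float precision. Rounded once at the end, at 4 significant digits.
Hardness H = 3952 MPa = 3.952e+09 Pa.
As SI base values: W = 58.50 N, H = 3.952e+09 Pa, K = 4.380e-03.
Wear rate dV/dL = K·W/H (independent of L): 4.380e-03 · 58.50 / 3.952e+09 = 6.484e-11 m³/m.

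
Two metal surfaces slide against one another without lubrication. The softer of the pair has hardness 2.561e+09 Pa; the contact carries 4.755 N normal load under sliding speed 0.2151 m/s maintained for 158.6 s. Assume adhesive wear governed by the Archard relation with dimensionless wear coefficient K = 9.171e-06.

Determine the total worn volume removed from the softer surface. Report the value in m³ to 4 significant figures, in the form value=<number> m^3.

value=5.809e-13 m^3

Displayed values are rounded. The algebra runs at full float precision — a lone final rounding to 4 significant figures.
Path length L = v·t = 0.2151 m/s × 158.6 s = 34.11 m.
In SI base units, W = 4.755 N, H = 2.561e+09 Pa, K = 9.171e-06.
Archard relation: V = K·W·L/H = 9.171e-06 · 4.755 · 34.11 / 2.561e+09 = 5.809e-13 m³.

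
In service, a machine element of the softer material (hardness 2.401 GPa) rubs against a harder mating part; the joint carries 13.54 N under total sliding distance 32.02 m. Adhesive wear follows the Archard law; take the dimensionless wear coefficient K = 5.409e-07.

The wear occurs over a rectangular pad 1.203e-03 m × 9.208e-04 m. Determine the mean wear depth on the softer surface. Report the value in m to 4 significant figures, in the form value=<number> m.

value=8.817e-08 m

The intermediates are displayed rounded — the computation carries full precision, and rounded once at the end: 4 significant digits.
Hardness H = 2.401 GPa = 2.401e+09 Pa.
Contact area A = 1.203e-03 m × 9.208e-04 m = 1.108e-06 m².
In SI base units: W = 13.54 N, H = 2.401e+09 Pa, K = 5.409e-07.
Worn volume V = K·W·L/H = 5.409e-07 · 13.54 · 32.02 / 2.401e+09 = 9.767e-14 m³.
Depth h = V/A = 9.767e-14 / 1.108e-06 = 8.817e-08 m.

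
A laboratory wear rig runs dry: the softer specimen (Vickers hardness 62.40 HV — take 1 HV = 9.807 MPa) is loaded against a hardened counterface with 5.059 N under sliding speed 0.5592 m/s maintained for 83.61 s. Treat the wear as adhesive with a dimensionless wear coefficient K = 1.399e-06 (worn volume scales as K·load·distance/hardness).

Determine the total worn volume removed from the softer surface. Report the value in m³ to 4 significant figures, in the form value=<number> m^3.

value=5.407e-13 m^3

Every step holds exact precision; intermediates appear rounded — rounded once at the end: four significant digits.
Distance covered L = v·t = 0.5592 m/s × 83.61 s = 46.75 m.
Hardness H = 62.40 HV × 9.807 MPa/HV = 612.0 MPa = 6.120e+08 Pa.
In SI base units: W = 5.059 N, H = 6.120e+08 Pa, K = 1.399e-06.
By Archard's law, V = K·W·L/H = 1.399e-06 · 5.059 · 46.75 / 6.120e+08 = 5.407e-13 m³.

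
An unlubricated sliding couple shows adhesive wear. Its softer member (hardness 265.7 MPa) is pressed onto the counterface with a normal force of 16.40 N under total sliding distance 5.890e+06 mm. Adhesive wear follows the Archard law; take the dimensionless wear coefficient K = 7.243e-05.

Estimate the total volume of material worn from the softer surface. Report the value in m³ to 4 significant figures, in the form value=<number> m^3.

The algebra keeps exact precision, and intermediate values appear rounded. Rounded just once to 4 significant figures.
Distance L = 5.890e+06 mm = 5890 m.
Hardness H = 265.7 MPa = 2.657e+08 Pa.
Collected in SI base units: W = 16.40 N, H = 2.657e+08 Pa, K = 7.243e-05.
Archard volume V = K·W·L/H = 7.243e-05 · 16.40 · 5890 / 2.657e+08 = 2.633e-08 m³.

value=2.633e-08 m^3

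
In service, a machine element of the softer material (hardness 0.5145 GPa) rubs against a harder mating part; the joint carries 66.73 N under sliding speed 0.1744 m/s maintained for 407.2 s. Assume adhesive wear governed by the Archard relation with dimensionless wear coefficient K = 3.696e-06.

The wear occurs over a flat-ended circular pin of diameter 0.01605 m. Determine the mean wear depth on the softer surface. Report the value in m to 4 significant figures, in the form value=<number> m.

value=1.683e-07 m

The intermediates are shown rounded; each operation keeps full float precision, and rounded just once, at four significant digits.
Convert: Distance L = v·t = 0.1744 m/s × 407.2 s = 71.02 m.
Convert: Hardness H = 0.5145 GPa = 5.145e+08 Pa.
Convert: Contact area A = π·d²/4 = π·(0.01605 m)²/4 = 2.023e-04 m².
Restated in SI base units: W = 66.73 N, H = 5.145e+08 Pa, K = 3.696e-06.
Archard relation: V = K·W·L/H = 3.696e-06 · 66.73 · 71.02 / 5.145e+08 = 3.404e-11 m³.
Average depth h = V/A = 3.404e-11 / 2.023e-04 = 1.683e-07 m.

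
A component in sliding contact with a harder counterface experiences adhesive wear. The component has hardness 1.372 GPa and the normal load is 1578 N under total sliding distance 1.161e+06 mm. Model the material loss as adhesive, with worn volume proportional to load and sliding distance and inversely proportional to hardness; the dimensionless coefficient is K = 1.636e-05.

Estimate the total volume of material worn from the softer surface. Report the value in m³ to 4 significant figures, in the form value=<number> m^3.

Every step maintains exact precision — shown intermediates are rounded — one final rounding: 4 significant digits.
Convert: Distance covered L = 1.161e+06 mm = 1161 m.
Convert: Hardness H = 1.372 GPa = 1.372e+09 Pa.
Expressed in SI base units: W = 1578 N, H = 1.372e+09 Pa, K = 1.636e-05.
By Archard's law, V = K·W·L/H = 1.636e-05 · 1578 · 1161 / 1.372e+09 = 2.185e-08 m³.

value=2.185e-08 m^3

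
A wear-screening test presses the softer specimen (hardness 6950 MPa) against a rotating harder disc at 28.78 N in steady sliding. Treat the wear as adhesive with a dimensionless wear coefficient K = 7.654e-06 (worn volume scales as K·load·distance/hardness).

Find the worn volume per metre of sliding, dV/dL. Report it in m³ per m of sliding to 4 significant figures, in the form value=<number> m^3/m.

All working math maintains full precision, and printed values are rounded, and a lone final rounding: 4 significant figures.
Hardness H = 6950 MPa = 6.950e+09 Pa.
In SI base units, W = 28.78 N, H = 6.950e+09 Pa, K = 7.654e-06.
Sliding wear rate dV/dL = K·W/H (independent of L): 7.654e-06 · 28.78 / 6.950e+09 = 3.170e-14 m³/m.

value=3.170e-14 m^3/m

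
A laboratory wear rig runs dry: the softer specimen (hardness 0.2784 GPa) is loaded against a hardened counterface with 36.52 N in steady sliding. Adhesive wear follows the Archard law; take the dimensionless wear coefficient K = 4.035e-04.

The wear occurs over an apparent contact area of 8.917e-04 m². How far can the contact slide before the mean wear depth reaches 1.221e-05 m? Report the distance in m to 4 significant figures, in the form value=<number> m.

The computation keeps full float precision; intermediates are printed rounded, and rounded once at the end, at 4 significant digits.
Convert: Hardness H = 0.2784 GPa = 2.784e+08 Pa.
Restated in SI base units: W = 36.52 N, H = 2.784e+08 Pa, K = 4.035e-04.
Volume at the limit: V_lim = h_lim·A = 1.221e-05 · 8.917e-04 = 1.089e-08 m³.
Thus life L = V_lim·H/(K·W) = 1.089e-08 · 2.784e+08 / (4.035e-04 · 36.52) = 205.7 m.

value=205.7 m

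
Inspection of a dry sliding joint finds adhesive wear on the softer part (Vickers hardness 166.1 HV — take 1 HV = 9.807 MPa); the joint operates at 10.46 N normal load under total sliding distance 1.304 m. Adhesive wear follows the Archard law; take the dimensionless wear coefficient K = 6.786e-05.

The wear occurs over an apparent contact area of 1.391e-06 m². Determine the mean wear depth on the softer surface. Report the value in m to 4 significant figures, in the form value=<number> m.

value=4.085e-07 m

All working math keeps full precision, and the intermediates are displayed rounded. Rounded just once to 4 significant figures.
Convert: Hardness H = 166.1 HV × 9.807 MPa/HV = 1629 MPa = 1.629e+09 Pa.
Collected in SI base units: W = 10.46 N, H = 1.629e+09 Pa, K = 6.786e-05.
Worn volume V = K·W·L/H = 6.786e-05 · 10.46 · 1.304 / 1.629e+09 = 5.682e-13 m³.
Average depth h = V/A = 5.682e-13 / 1.391e-06 = 4.085e-07 m.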